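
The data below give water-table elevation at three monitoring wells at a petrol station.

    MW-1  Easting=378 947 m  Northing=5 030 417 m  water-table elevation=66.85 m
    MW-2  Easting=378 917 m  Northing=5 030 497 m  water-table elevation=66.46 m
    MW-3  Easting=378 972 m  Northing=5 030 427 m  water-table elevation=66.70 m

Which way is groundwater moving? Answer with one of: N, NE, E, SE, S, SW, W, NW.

Differences from MW-1: to MW-2 (Δx, Δy, Δh) = (-30, 80, -0.39); to MW-3 = (25, 10, -0.15).
Solve a·Δx + b·Δy = Δh: det = (-30)·10 − 25·80 = -2300.
∂h/∂x = [(-0.39)·10 − (-0.15)·80] / -2300 = -0.003522
∂h/∂y = [(-30)·(-0.15) − 25·(-0.39)] / -2300 = -0.006196
Flow = −∇h = (+0.003522 east, +0.006196 north), which points northeast.

NE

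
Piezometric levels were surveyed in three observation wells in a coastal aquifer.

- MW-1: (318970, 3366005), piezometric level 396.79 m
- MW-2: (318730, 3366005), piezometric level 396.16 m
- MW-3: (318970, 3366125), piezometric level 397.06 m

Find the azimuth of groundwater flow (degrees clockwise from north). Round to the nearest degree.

∂h/∂x = (396.16 − 396.79) / (318730 − 318970) = +0.002625
∂h/∂y = (397.06 − 396.79) / (3366125 − 3366005) = +0.002250
Flow direction (−∇h) has components (-0.002625 E, -0.002250 N).
Azimuth = atan2(E, N) = atan2(-0.002625, -0.002250) = 229.4° ≈ 229°.

229°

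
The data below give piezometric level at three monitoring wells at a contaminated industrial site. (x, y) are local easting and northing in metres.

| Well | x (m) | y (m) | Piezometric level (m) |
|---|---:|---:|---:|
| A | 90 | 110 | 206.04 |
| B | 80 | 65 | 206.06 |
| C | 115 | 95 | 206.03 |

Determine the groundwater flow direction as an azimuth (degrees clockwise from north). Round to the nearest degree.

062°

With h = a·x + b·y + c and A as origin, the differences give:
  (-10)·a + (-45)·b = +0.02
  25·a + (-15)·b = -0.01
Eliminate b (×(-15) and ×(-45), subtract): 1275·a = -0.750 → a = ∂h/∂x = -0.0005882
Back-substitute: b = ∂h/∂y = -0.0003137.
Flow direction (−∇h) has components (+0.0005882 E, +0.0003137 N).
Azimuth = atan2(E, N) = atan2(+0.0005882, +0.0003137) = 61.9° ≈ 062°.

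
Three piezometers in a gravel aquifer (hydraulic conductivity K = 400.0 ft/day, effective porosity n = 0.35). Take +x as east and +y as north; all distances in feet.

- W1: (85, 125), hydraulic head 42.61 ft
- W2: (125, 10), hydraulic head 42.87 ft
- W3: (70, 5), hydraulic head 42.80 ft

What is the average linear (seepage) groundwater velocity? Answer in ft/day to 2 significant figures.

2.6 ft/day

Taking W1 as reference: W2−W1 = (40, -115, +0.26); W3−W1 = (-15, -120, +0.19).
Solve a·Δx + b·Δy = Δh: det = 40·(-120) − (-15)·(-115) = -6525.
∂h/∂x = [(+0.26)·(-120) − (+0.19)·(-115)] / -6525 = +0.001433
∂h/∂y = [40·(+0.19) − (-15)·(+0.26)] / -6525 = -0.001762
|∇h| = √(0.001433² + -0.001762²) = 0.002271
Seepage velocity v = K·i/n = 400.0 × 0.002271 / 0.35 = 2.595 ft/day.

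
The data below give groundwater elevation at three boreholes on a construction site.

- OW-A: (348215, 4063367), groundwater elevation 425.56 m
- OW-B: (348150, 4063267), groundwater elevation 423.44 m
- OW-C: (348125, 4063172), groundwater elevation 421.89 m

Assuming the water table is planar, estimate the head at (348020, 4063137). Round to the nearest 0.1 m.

Differences from OW-A: to OW-B (Δx, Δy, Δh) = (-65, -100, -2.12); to OW-C = (-90, -195, -3.67).
Determinant of the coordinate differences = (-65)·(-195) − (-90)·(-100) = 3675.
∂h/∂x = [(-2.12)·(-195) − (-3.67)·(-100)] / 3675 = +0.01263
∂h/∂y = [(-65)·(-3.67) − (-90)·(-2.12)] / 3675 = +0.01299
h(348020, 4063137) = 425.56 + (+0.01263)·(-195) + (+0.01299)·(-230) = 425.56 -2.462 -2.988 = 420.110 m.

420.1 m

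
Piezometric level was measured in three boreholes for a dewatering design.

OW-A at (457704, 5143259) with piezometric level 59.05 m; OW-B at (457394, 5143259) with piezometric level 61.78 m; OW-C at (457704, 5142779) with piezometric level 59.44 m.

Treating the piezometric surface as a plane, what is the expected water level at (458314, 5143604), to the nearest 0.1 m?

∂h/∂x = (61.78 − 59.05) / (457394 − 457704) = -0.008806
∂h/∂y = (59.44 − 59.05) / (5142779 − 5143259) = -0.0008125
h(458314, 5143604) = 59.05 + (-0.008806)·(610) + (-0.0008125)·(345) = 59.05 -5.372 -0.280 = 53.398 m.

53.4 m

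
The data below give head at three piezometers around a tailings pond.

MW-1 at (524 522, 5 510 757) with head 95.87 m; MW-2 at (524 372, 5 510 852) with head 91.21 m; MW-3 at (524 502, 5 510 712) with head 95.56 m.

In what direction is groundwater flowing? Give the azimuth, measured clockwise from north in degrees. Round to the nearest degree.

Three-point gradient (reference MW-1): Δ to MW-2 = (-150, 95, -4.66), Δ to MW-3 = (-20, -45, -0.31).
∂h/∂x = +0.02765, ∂h/∂y = -0.005399 (det = 8650).
Flow direction (−∇h) has components (-0.02765 E, +0.005399 N).
Azimuth = atan2(E, N) = atan2(-0.02765, +0.005399) = 281.0° ≈ 281°.

281°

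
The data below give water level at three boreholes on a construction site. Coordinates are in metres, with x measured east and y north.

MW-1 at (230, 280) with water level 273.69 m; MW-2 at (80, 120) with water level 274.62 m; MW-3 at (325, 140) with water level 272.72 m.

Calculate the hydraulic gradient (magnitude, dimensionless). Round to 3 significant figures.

Taking MW-1 as reference: MW-2−MW-1 = (-150, -160, +0.93); MW-3−MW-1 = (95, -140, -0.97).
Determinant of the coordinate differences = (-150)·(-140) − 95·(-160) = 36200.
∂h/∂x = [(+0.93)·(-140) − (-0.97)·(-160)] / 36200 = -0.007884
∂h/∂y = [(-150)·(-0.97) − 95·(+0.93)] / 36200 = +0.001579
|∇h| = √(-0.007884² + 0.001579²) = 0.008041

0.00804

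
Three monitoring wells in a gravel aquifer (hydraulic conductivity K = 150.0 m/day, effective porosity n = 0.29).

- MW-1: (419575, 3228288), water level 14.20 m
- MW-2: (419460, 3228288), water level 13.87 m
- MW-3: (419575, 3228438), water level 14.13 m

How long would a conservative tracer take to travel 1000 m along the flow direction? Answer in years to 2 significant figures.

∂h/∂x = (13.87 − 14.20) / (419460 − 419575) = +0.002870
∂h/∂y = (14.13 − 14.20) / (3228438 − 3228288) = -0.0004667
|∇h| = √(0.002870² + -0.0004667²) = 0.002908
Seepage velocity v = K·i/n = 150.0 × 0.002908 / 0.29 = 1.504 m/day.
t = 1000 / 1.504 = 664.9 days = 1.82 years.

1.8 years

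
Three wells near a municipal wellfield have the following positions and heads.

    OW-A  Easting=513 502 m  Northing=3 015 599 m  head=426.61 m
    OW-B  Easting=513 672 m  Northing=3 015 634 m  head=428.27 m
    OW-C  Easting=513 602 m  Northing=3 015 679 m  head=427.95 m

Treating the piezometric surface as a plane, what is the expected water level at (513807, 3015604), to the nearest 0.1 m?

With h = a·x + b·y + c and OW-A as origin, the differences give:
  170·a + 35·b = +1.66
  100·a + 80·b = +1.34
Eliminate b (×80 and ×35, subtract): 10100·a = 85.900 → a = ∂h/∂x = +0.008505
Back-substitute: b = ∂h/∂y = +0.006119.
h(513807, 3015604) = 426.61 + (+0.008505)·(305) + (+0.006119)·(5) = 426.61 +2.594 +0.031 = 429.235 m.

429.2 m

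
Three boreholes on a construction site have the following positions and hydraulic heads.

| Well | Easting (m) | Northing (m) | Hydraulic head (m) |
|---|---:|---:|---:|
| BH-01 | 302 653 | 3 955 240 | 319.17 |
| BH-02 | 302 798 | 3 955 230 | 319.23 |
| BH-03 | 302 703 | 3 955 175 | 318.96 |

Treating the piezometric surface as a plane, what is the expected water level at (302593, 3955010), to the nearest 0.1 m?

318.3 m

With h = a·x + b·y + c and BH-01 as origin, the differences give:
  145·a + (-10)·b = +0.06
  50·a + (-65)·b = -0.21
Eliminate b (×(-65) and ×(-10), subtract): -8925·a = -6.000 → a = ∂h/∂x = +0.0006723
Back-substitute: b = ∂h/∂y = +0.003748.
h(302593, 3955010) = 319.17 + (+0.0006723)·(-60) + (+0.003748)·(-230) = 319.17 -0.040 -0.862 = 318.268 m.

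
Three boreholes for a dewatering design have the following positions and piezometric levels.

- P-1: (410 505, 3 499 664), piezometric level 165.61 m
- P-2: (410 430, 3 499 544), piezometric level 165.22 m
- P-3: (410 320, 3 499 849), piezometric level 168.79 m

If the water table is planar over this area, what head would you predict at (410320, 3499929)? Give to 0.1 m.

Taking P-1 as reference: P-2−P-1 = (-75, -120, -0.39); P-3−P-1 = (-185, 185, +3.18).
Determinant of the coordinate differences = (-75)·185 − (-185)·(-120) = -36075.
∂h/∂x = [(-0.39)·185 − (+3.18)·(-120)] / -36075 = -0.008578
∂h/∂y = [(-75)·(+3.18) − (-185)·(-0.39)] / -36075 = +0.008611
h(410320, 3499929) = 165.61 + (-0.008578)·(-185) + (+0.008611)·(265) = 165.61 +1.587 +2.282 = 169.479 m.

169.5 m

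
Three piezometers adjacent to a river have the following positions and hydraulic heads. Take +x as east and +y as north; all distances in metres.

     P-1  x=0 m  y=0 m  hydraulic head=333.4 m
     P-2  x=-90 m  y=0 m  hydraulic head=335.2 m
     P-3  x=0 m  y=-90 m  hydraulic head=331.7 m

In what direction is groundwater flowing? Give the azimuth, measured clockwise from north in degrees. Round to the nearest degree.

∂h/∂x = (335.2 − 333.4) / (-90 − 0) = -0.02000
∂h/∂y = (331.7 − 333.4) / (-90 − 0) = +0.01889
Flow direction (−∇h) has components (+0.02000 E, -0.01889 N).
Azimuth = atan2(E, N) = atan2(+0.02000, -0.01889) = 133.4° ≈ 133°.

133°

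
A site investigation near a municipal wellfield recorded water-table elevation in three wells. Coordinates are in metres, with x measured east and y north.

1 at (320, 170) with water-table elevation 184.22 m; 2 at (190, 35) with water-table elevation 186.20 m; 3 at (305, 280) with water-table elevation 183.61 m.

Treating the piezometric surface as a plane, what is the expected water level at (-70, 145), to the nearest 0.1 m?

Taking 1 as reference: 2−1 = (-130, -135, +1.98); 3−1 = (-15, 110, -0.61).
Solve a·Δx + b·Δy = Δh: det = (-130)·110 − (-15)·(-135) = -16325.
∂h/∂x = [(+1.98)·110 − (-0.61)·(-135)] / -16325 = -0.008297
∂h/∂y = [(-130)·(-0.61) − (-15)·(+1.98)] / -16325 = -0.006677
h(-70, 145) = 184.22 + (-0.008297)·(-390) + (-0.006677)·(-25) = 184.22 +3.236 +0.167 = 187.623 m.

187.6 m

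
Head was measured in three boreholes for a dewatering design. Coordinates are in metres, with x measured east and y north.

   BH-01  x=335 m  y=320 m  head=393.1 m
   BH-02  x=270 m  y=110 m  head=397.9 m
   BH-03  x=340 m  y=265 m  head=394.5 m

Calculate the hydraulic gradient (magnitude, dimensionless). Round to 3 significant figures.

With h = a·x + b·y + c and BH-01 as origin, the differences give:
  (-65)·a + (-210)·b = +4.8
  5·a + (-55)·b = +1.4
Eliminate b (×(-55) and ×(-210), subtract): 4625·a = 30.00 → a = ∂h/∂x = +0.006486
Back-substitute: b = ∂h/∂y = -0.02486.
|∇h| = √(0.006486² + -0.02486²) = 0.02569

0.0257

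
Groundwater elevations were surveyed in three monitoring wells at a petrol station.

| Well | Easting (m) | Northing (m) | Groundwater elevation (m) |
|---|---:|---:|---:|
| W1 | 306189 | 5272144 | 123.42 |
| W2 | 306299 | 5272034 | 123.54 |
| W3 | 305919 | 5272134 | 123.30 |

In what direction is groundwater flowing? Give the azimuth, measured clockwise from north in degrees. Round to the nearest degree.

Three-point gradient (reference W1): Δ to W2 = (110, -110, +0.12), Δ to W3 = (-270, -10, -0.12).
∂h/∂x = +0.0004675, ∂h/∂y = -0.0006234 (det = -30800).
Flow direction (−∇h) has components (-0.0004675 E, +0.0006234 N).
Azimuth = atan2(E, N) = atan2(-0.0004675, +0.0006234) = 323.1° ≈ 323°.

323°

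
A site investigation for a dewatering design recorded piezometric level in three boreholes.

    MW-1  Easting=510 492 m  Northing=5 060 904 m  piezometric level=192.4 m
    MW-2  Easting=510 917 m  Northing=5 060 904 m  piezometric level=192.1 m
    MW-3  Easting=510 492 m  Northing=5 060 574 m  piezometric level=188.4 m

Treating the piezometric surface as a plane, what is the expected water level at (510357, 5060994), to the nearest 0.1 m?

193.6 m

∂h/∂x = (192.1 − 192.4) / (510917 − 510492) = -0.0007059
∂h/∂y = (188.4 − 192.4) / (5060574 − 5060904) = +0.01212
h(510357, 5060994) = 192.4 + (-0.0007059)·(-135) + (+0.01212)·(90) = 192.4 +0.095 +1.091 = 193.586 m.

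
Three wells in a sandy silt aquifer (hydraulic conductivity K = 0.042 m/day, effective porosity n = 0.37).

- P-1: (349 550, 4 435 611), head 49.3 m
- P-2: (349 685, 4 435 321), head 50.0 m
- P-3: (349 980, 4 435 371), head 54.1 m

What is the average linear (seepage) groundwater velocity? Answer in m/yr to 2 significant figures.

Differences from P-1: to P-2 (Δx, Δy, Δh) = (135, -290, +0.7); to P-3 = (430, -240, +4.8).
Determinant of the coordinate differences = 135·(-240) − 430·(-290) = 92300.
∂h/∂x = [(+0.7)·(-240) − (+4.8)·(-290)] / 92300 = +0.01326
∂h/∂y = [135·(+4.8) − 430·(+0.7)] / 92300 = +0.003759
|∇h| = √(0.01326² + 0.003759²) = 0.01378
Seepage velocity v = K·i/n = 0.042 × 0.01378 / 0.37 = 0.001564 m/day = 0.5713 m/yr.

0.57 m/yr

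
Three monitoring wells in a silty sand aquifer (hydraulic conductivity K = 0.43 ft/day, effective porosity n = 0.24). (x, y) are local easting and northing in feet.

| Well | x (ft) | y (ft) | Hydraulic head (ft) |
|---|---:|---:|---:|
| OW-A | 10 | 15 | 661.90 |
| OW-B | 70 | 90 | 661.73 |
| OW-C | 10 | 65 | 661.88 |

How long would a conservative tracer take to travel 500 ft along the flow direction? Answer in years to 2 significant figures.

With h = a·x + b·y + c and OW-A as origin, the differences give:
  60·a + 75·b = -0.17
  0·a + 50·b = -0.02
Eliminate b (×50 and ×75, subtract): 3000·a = -7.000 → a = ∂h/∂x = -0.002333
Back-substitute: b = ∂h/∂y = -0.0004000.
|∇h| = √(-0.002333² + -0.0004000²) = 0.002367
Seepage velocity v = K·i/n = 0.43 × 0.002367 / 0.24 = 0.004241 ft/day.
t = 500 / 0.004241 = 1.179e+05 days = 323 years.

320 years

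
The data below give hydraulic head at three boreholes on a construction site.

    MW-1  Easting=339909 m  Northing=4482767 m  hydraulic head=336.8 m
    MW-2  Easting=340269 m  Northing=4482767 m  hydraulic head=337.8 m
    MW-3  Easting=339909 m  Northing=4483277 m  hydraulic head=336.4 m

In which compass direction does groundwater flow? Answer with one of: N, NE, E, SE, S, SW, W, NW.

W

∂h/∂x = (337.8 − 336.8) / (340269 − 339909) = +0.002778
∂h/∂y = (336.4 − 336.8) / (4483277 − 4482767) = -0.0007843
Flow = −∇h = (-0.002778 east, +0.0007843 north), which points west.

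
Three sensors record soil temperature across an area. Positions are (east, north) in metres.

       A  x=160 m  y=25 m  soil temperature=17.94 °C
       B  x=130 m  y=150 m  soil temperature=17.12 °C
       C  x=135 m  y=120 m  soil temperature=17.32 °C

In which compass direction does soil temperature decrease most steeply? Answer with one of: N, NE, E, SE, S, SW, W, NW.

N

Taking A as reference: B−A = (-30, 125, -0.82); C−A = (-25, 95, -0.62).
Determinant of the coordinate differences = (-30)·95 − (-25)·125 = 275.
∂T/∂x = [(-0.82)·95 − (-0.62)·125] / 275 = -0.001455
∂T/∂y = [(-30)·(-0.62) − (-25)·(-0.82)] / 275 = -0.006909
Steepest decrease is along −∇f = (+0.001455 E, +0.006909 N) → north.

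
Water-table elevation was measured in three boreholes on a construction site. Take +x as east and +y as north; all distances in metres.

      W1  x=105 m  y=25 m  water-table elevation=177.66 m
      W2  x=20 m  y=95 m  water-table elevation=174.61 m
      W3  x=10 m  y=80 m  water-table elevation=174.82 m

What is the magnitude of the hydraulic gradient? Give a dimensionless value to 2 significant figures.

Differences from W1: to W2 (Δx, Δy, Δh) = (-85, 70, -3.05); to W3 = (-95, 55, -2.84).
Determinant of the coordinate differences = (-85)·55 − (-95)·70 = 1975.
∂h/∂x = [(-3.05)·55 − (-2.84)·70] / 1975 = +0.01572
∂h/∂y = [(-85)·(-2.84) − (-95)·(-3.05)] / 1975 = -0.02448
|∇h| = √(0.01572² + -0.02448²) = 0.02909

0.029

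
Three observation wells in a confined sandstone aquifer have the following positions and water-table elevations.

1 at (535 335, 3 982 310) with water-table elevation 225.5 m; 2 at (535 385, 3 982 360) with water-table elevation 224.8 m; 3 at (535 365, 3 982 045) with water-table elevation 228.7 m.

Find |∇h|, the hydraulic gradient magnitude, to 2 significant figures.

Three-point gradient (reference 1): Δ to 2 = (50, 50, -0.7), Δ to 3 = (30, -265, +3.2).
∂h/∂x = -0.001729, ∂h/∂y = -0.01227 (det = -14750).
|∇h| = √(-0.001729² + -0.01227²) = 0.01239

0.012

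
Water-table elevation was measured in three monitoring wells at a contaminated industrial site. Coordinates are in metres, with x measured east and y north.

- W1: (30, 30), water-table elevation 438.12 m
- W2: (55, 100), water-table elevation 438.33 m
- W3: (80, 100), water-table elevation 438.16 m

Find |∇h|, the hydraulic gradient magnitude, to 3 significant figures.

0.00870

Differences from W1: to W2 (Δx, Δy, Δh) = (25, 70, +0.21); to W3 = (50, 70, +0.04).
Determinant of the coordinate differences = 25·70 − 50·70 = -1750.
∂h/∂x = [(+0.21)·70 − (+0.04)·70] / -1750 = -0.006800
∂h/∂y = [25·(+0.04) − 50·(+0.21)] / -1750 = +0.005429
|∇h| = √(-0.006800² + 0.005429²) = 0.008701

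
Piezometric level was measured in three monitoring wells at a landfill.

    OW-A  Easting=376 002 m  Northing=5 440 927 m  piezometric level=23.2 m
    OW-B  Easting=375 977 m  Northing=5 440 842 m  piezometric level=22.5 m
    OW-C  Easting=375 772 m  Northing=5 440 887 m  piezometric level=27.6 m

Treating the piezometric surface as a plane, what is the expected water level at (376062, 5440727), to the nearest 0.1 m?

19.0 m

Three-point gradient (reference OW-A): Δ to OW-B = (-25, -85, -0.7), Δ to OW-C = (-230, -40, +4.4).
∂h/∂x = -0.02167, ∂h/∂y = +0.01461 (det = -18550).
h(376062, 5440727) = 23.2 + (-0.02167)·(60) + (+0.01461)·(-200) = 23.2 -1.300 -2.922 = 18.978 m.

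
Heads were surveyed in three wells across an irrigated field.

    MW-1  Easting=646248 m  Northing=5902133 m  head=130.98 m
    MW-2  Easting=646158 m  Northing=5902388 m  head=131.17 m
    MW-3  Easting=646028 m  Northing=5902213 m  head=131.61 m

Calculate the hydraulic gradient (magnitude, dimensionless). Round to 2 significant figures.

0.0030

Taking MW-1 as reference: MW-2−MW-1 = (-90, 255, +0.19); MW-3−MW-1 = (-220, 80, +0.63).
Determinant of the coordinate differences = (-90)·80 − (-220)·255 = 48900.
∂h/∂x = [(+0.19)·80 − (+0.63)·255] / 48900 = -0.002974
∂h/∂y = [(-90)·(+0.63) − (-220)·(+0.19)] / 48900 = -0.0003047
|∇h| = √(-0.002974² + -0.0003047²) = 0.00299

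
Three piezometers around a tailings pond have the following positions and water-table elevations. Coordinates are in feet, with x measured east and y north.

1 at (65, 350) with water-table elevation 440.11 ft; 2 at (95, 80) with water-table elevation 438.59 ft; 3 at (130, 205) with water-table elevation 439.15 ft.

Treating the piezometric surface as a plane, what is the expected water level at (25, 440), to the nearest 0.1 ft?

440.7 ft

With h = a·x + b·y + c and 1 as origin, the differences give:
  30·a + (-270)·b = -1.52
  65·a + (-145)·b = -0.96
Eliminate b (×(-145) and ×(-270), subtract): 13200·a = -38.800 → a = ∂h/∂x = -0.002939
Back-substitute: b = ∂h/∂y = +0.005303.
h(25, 440) = 440.11 + (-0.002939)·(-40) + (+0.005303)·(90) = 440.11 +0.118 +0.477 = 440.705 ft.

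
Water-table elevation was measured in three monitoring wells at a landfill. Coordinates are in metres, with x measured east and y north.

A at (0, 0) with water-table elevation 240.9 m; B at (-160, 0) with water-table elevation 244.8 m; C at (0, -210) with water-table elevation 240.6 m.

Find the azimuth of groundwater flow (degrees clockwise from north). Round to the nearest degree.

∂h/∂x = (244.8 − 240.9) / (-160 − 0) = -0.02438
∂h/∂y = (240.6 − 240.9) / (-210 − 0) = +0.001429
Flow direction (−∇h) has components (+0.02438 E, -0.001429 N).
Azimuth = atan2(E, N) = atan2(+0.02438, -0.001429) = 93.4° ≈ 093°.

093°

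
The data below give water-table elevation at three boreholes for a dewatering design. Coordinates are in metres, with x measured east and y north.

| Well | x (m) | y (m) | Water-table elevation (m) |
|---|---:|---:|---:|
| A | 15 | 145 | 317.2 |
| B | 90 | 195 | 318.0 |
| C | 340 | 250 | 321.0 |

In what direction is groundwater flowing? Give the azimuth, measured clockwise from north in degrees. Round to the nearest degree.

Taking A as reference: B−A = (75, 50, +0.8); C−A = (325, 105, +3.8).
Solve a·Δx + b·Δy = Δh: det = 75·105 − 325·50 = -8375.
∂h/∂x = [(+0.8)·105 − (+3.8)·50] / -8375 = +0.01266
∂h/∂y = [75·(+3.8) − 325·(+0.8)] / -8375 = -0.002985
Flow direction (−∇h) has components (-0.01266 E, +0.002985 N).
Azimuth = atan2(E, N) = atan2(-0.01266, +0.002985) = 283.3° ≈ 283°.

283°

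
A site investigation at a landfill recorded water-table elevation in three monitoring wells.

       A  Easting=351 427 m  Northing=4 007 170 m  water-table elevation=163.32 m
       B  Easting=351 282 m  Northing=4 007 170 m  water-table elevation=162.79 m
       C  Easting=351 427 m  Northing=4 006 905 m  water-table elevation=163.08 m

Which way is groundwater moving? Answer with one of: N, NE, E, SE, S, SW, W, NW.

∂h/∂x = (162.79 − 163.32) / (351282 − 351427) = +0.003655
∂h/∂y = (163.08 − 163.32) / (4006905 − 4007170) = +0.0009057
Flow = −∇h = (-0.003655 east, -0.0009057 north), which points west.

W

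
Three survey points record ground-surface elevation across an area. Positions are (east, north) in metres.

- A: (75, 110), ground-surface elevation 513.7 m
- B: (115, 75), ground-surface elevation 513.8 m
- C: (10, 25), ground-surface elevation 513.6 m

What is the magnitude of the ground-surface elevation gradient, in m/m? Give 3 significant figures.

With z = a·x + b·y + c and A as origin, the differences give:
  40·a + (-35)·b = +0.1
  (-65)·a + (-85)·b = -0.1
Eliminate b (×(-85) and ×(-35), subtract): -5675·a = -12.00 → a = ∂z/∂x = +0.002115
Back-substitute: b = ∂z/∂y = -0.0004405.
|∇f| = √(0.002115² + -0.0004405²) = 0.00216 m/m

0.00216 m/m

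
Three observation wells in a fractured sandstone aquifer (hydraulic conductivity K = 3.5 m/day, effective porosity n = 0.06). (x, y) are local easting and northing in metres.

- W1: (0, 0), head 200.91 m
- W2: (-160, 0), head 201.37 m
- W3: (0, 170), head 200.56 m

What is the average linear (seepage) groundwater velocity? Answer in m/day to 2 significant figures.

∂h/∂x = (201.37 − 200.91) / (-160 − 0) = -0.002875
∂h/∂y = (200.56 − 200.91) / (170 − 0) = -0.002059
|∇h| = √(-0.002875² + -0.002059²) = 0.003536
Seepage velocity v = K·i/n = 3.5 × 0.003536 / 0.06 = 0.2063 m/day.

0.21 m/day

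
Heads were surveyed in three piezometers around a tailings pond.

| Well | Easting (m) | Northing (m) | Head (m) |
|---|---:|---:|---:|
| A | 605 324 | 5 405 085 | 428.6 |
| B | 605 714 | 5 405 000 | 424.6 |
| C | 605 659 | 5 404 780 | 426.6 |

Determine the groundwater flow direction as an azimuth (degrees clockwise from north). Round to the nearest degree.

062°

Taking A as reference: B−A = (390, -85, -4.0); C−A = (335, -305, -2.0).
Determinant of the coordinate differences = 390·(-305) − 335·(-85) = -90475.
∂h/∂x = [(-4.0)·(-305) − (-2.0)·(-85)] / -90475 = -0.01161
∂h/∂y = [390·(-2.0) − 335·(-4.0)] / -90475 = -0.006190
Flow direction (−∇h) has components (+0.01161 E, +0.006190 N).
Azimuth = atan2(E, N) = atan2(+0.01161, +0.006190) = 61.9° ≈ 062°.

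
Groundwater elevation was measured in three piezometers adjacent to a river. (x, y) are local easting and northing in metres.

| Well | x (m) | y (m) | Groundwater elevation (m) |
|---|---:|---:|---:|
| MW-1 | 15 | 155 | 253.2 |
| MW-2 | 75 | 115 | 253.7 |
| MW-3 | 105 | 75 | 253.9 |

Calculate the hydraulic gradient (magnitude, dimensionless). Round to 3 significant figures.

0.0103

With h = a·x + b·y + c and MW-1 as origin, the differences give:
  60·a + (-40)·b = +0.5
  90·a + (-80)·b = +0.7
Eliminate b (×(-80) and ×(-40), subtract): -1200·a = -12.00 → a = ∂h/∂x = +0.010000
Back-substitute: b = ∂h/∂y = +0.002500.
|∇h| = √(0.010000² + 0.002500²) = 0.01031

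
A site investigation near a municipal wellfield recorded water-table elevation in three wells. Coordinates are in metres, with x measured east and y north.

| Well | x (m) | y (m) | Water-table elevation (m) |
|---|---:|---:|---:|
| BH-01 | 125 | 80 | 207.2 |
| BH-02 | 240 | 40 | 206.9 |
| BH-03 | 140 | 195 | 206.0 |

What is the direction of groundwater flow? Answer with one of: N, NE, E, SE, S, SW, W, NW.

NE

With h = a·x + b·y + c and BH-01 as origin, the differences give:
  115·a + (-40)·b = -0.3
  15·a + 115·b = -1.2
Eliminate b (×115 and ×(-40), subtract): 13825·a = -82.50 → a = ∂h/∂x = -0.005967
Back-substitute: b = ∂h/∂y = -0.009656.
Flow = −∇h = (+0.005967 east, +0.009656 north), which points northeast.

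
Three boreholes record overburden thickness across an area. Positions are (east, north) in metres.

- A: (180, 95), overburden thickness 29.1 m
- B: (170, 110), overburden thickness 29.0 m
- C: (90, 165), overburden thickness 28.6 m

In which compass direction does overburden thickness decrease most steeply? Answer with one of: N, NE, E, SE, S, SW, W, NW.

With d = a·x + b·y + c and A as origin, the differences give:
  (-10)·a + 15·b = -0.1
  (-90)·a + 70·b = -0.5
Eliminate b (×70 and ×15, subtract): 650·a = 0.50 → a = ∂d/∂x = +0.0007692
Back-substitute: b = ∂d/∂y = -0.006154.
Steepest decrease is along −∇f = (-0.0007692 E, +0.006154 N) → north.

N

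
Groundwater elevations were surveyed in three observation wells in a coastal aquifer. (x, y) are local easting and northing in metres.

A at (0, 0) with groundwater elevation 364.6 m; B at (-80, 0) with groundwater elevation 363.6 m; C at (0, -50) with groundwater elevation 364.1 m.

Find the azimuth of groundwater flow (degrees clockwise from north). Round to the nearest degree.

231°

∂h/∂x = (363.6 − 364.6) / (-80 − 0) = +0.01250
∂h/∂y = (364.1 − 364.6) / (-50 − 0) = +0.01000
Flow direction (−∇h) has components (-0.01250 E, -0.01000 N).
Azimuth = atan2(E, N) = atan2(-0.01250, -0.01000) = 231.3° ≈ 231°.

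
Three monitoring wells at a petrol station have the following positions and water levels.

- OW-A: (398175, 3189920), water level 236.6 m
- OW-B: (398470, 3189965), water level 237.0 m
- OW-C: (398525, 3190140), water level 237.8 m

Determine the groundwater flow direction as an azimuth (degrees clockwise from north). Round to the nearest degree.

Taking OW-A as reference: OW-B−OW-A = (295, 45, +0.4); OW-C−OW-A = (350, 220, +1.2).
Determinant of the coordinate differences = 295·220 − 350·45 = 49150.
∂h/∂x = [(+0.4)·220 − (+1.2)·45] / 49150 = +0.0006918
∂h/∂y = [295·(+1.2) − 350·(+0.4)] / 49150 = +0.004354
Flow direction (−∇h) has components (-0.0006918 E, -0.004354 N).
Azimuth = atan2(E, N) = atan2(-0.0006918, -0.004354) = 189.0° ≈ 189°.

189°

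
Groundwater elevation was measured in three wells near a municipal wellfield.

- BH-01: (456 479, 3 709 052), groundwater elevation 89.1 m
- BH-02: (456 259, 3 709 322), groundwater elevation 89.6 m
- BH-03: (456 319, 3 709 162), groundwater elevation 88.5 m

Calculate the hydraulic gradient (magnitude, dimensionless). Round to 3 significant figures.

0.0160

Differences from BH-01: to BH-02 (Δx, Δy, Δh) = (-220, 270, +0.5); to BH-03 = (-160, 110, -0.6).
Determinant of the coordinate differences = (-220)·110 − (-160)·270 = 19000.
∂h/∂x = [(+0.5)·110 − (-0.6)·270] / 19000 = +0.01142
∂h/∂y = [(-220)·(-0.6) − (-160)·(+0.5)] / 19000 = +0.01116
|∇h| = √(0.01142² + 0.01116²) = 0.01597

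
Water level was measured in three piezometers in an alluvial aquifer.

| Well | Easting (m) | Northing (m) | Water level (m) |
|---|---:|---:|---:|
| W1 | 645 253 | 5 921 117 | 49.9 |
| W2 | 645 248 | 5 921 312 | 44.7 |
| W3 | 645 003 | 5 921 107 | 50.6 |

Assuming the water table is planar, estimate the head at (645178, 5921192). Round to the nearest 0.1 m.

48.0 m

Differences from W1: to W2 (Δx, Δy, Δh) = (-5, 195, -5.2); to W3 = (-250, -10, +0.7).
Determinant of the coordinate differences = (-5)·(-10) − (-250)·195 = 48800.
∂h/∂x = [(-5.2)·(-10) − (+0.7)·195] / 48800 = -0.001732
∂h/∂y = [(-5)·(+0.7) − (-250)·(-5.2)] / 48800 = -0.02671
h(645178, 5921192) = 49.9 + (-0.001732)·(-75) + (-0.02671)·(75) = 49.9 +0.130 -2.003 = 48.027 m.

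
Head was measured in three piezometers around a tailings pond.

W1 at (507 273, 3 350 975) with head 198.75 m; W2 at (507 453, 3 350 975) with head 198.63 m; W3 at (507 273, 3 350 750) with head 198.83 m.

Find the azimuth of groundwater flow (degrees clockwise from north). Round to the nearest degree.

∂h/∂x = (198.63 − 198.75) / (507453 − 507273) = -0.0006667
∂h/∂y = (198.83 − 198.75) / (3350750 − 3350975) = -0.0003556
Flow direction (−∇h) has components (+0.0006667 E, +0.0003556 N).
Azimuth = atan2(E, N) = atan2(+0.0006667, +0.0003556) = 61.9° ≈ 062°.

062°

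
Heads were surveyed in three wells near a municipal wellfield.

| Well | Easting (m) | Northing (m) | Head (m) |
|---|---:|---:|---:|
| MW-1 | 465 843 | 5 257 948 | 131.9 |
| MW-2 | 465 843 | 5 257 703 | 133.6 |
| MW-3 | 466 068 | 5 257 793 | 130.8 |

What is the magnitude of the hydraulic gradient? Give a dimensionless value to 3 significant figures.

Three-point gradient (reference MW-1): Δ to MW-2 = (0, -245, +1.7), Δ to MW-3 = (225, -155, -1.1).
∂h/∂x = -0.009669, ∂h/∂y = -0.006939 (det = 55125).
|∇h| = √(-0.009669² + -0.006939²) = 0.0119

0.0119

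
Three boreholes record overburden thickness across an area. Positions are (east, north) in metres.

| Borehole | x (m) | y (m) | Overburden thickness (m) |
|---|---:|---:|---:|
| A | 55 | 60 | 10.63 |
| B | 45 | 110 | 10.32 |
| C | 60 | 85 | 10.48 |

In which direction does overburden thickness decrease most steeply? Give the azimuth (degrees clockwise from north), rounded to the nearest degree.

With d = a·x + b·y + c and A as origin, the differences give:
  (-10)·a + 50·b = -0.31
  5·a + 25·b = -0.15
Eliminate b (×25 and ×50, subtract): -500·a = -0.250 → a = ∂d/∂x = +0.0005000
Back-substitute: b = ∂d/∂y = -0.006100.
Steepest decrease is along −∇f: components (-0.0005000 E, +0.006100 N).
Azimuth = atan2(-0.0005000, +0.006100) = 355.3° ≈ 355°.

355°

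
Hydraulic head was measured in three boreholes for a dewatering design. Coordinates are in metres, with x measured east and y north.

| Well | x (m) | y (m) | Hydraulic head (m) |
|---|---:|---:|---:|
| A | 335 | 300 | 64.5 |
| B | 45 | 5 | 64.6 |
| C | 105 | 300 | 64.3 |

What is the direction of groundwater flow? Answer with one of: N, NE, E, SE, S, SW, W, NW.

NW

With h = a·x + b·y + c and A as origin, the differences give:
  (-290)·a + (-295)·b = +0.1
  (-230)·a + 0·b = -0.2
Eliminate b (×0 and ×(-295), subtract): -67850·a = -59.00 → a = ∂h/∂x = +0.0008696
Back-substitute: b = ∂h/∂y = -0.001194.
Flow = −∇h = (-0.0008696 east, +0.001194 north), which points northwest.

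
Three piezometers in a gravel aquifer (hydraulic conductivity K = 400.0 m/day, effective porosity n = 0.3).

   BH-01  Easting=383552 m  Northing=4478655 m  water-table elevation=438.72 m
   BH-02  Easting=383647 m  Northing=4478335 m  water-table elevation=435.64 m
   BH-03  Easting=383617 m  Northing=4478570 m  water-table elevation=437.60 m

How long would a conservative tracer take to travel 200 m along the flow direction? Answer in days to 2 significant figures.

14 days

Differences from BH-01: to BH-02 (Δx, Δy, Δh) = (95, -320, -3.08); to BH-03 = (65, -85, -1.12).
Determinant of the coordinate differences = 95·(-85) − 65·(-320) = 12725.
∂h/∂x = [(-3.08)·(-85) − (-1.12)·(-320)] / 12725 = -0.007591
∂h/∂y = [95·(-1.12) − 65·(-3.08)] / 12725 = +0.007371
|∇h| = √(-0.007591² + 0.007371²) = 0.01058
Seepage velocity v = K·i/n = 400.0 × 0.01058 / 0.3 = 14.11 m/day.
t = 200 / 14.11 = 14.17 days.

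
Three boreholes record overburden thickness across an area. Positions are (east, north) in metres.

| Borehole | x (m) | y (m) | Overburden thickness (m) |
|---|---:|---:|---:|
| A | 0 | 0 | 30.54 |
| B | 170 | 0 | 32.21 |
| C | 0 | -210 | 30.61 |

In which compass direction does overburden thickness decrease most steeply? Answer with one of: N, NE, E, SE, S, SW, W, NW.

∂d/∂x = (32.21 − 30.54) / (170 − 0) = +0.009824
∂d/∂y = (30.61 − 30.54) / (-210 − 0) = -0.0003333
Steepest decrease is along −∇f = (-0.009824 E, +0.0003333 N) → west.

W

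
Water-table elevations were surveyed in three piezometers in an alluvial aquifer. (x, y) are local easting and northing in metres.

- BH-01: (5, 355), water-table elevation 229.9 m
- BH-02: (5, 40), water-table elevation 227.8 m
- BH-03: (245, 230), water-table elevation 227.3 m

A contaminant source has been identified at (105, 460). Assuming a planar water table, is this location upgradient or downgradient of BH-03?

upgradient

Taking BH-01 as reference: BH-02−BH-01 = (0, -315, -2.1); BH-03−BH-01 = (240, -125, -2.6).
Determinant of the coordinate differences = 0·(-125) − 240·(-315) = 75600.
∂h/∂x = [(-2.1)·(-125) − (-2.6)·(-315)] / 75600 = -0.007361
∂h/∂y = [0·(-2.6) − 240·(-2.1)] / 75600 = +0.006667
Head at (105, 460) = 229.9 + (-0.007361)·(100) + (+0.006667)·(105) = 229.86 m.
That is higher than the 227.3 m at BH-03, so the point is upgradient.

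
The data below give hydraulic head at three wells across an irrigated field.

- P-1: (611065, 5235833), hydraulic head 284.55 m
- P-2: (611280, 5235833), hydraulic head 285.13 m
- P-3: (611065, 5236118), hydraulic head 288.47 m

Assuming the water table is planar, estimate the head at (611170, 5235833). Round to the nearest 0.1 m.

284.8 m

∂h/∂x = (285.13 − 284.55) / (611280 − 611065) = +0.002698
∂h/∂y = (288.47 − 284.55) / (5236118 − 5235833) = +0.01375
h(611170, 5235833) = 284.55 + (+0.002698)·(105) + (+0.01375)·(0) = 284.55 +0.283 +0.000 = 284.833 m.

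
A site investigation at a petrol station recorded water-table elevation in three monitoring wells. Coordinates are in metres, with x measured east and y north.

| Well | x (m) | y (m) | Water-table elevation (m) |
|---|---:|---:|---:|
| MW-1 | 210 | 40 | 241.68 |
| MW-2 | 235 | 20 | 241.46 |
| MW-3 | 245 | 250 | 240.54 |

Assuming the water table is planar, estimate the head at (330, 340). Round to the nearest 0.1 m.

Differences from MW-1: to MW-2 (Δx, Δy, Δh) = (25, -20, -0.22); to MW-3 = (35, 210, -1.14).
Determinant of the coordinate differences = 25·210 − 35·(-20) = 5950.
∂h/∂x = [(-0.22)·210 − (-1.14)·(-20)] / 5950 = -0.01160
∂h/∂y = [25·(-1.14) − 35·(-0.22)] / 5950 = -0.003496
h(330, 340) = 241.68 + (-0.01160)·(120) + (-0.003496)·(300) = 241.68 -1.392 -1.049 = 239.240 m.

239.2 m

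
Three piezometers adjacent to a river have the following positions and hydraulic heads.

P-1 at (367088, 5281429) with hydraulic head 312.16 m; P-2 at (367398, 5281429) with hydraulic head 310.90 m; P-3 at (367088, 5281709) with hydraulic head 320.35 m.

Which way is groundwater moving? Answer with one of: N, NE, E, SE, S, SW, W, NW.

S

∂h/∂x = (310.90 − 312.16) / (367398 − 367088) = -0.004065
∂h/∂y = (320.35 − 312.16) / (5281709 − 5281429) = +0.02925
Flow = −∇h = (+0.004065 east, -0.02925 north), which points south.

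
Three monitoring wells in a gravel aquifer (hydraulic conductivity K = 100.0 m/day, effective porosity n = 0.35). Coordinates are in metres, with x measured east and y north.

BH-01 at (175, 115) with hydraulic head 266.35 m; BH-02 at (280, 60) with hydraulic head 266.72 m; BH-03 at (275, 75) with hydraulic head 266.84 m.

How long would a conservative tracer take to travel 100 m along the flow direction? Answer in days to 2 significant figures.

Differences from BH-01: to BH-02 (Δx, Δy, Δh) = (105, -55, +0.37); to BH-03 = (100, -40, +0.49).
Solve a·Δx + b·Δy = Δh: det = 105·(-40) − 100·(-55) = 1300.
∂h/∂x = [(+0.37)·(-40) − (+0.49)·(-55)] / 1300 = +0.009346
∂h/∂y = [105·(+0.49) − 100·(+0.37)] / 1300 = +0.01112
|∇h| = √(0.009346² + 0.01112²) = 0.01453
Seepage velocity v = K·i/n = 100.0 × 0.01453 / 0.35 = 4.151 m/day.
t = 100 / 4.151 = 24.09 days.

24 days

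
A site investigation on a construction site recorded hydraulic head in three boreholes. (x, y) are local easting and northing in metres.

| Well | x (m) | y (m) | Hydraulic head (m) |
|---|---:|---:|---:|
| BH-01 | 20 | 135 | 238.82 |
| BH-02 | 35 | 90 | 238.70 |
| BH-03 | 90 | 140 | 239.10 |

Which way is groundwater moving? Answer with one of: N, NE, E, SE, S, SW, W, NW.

SW

Three-point gradient (reference BH-01): Δ to BH-02 = (15, -45, -0.12), Δ to BH-03 = (70, 5, +0.28).
∂h/∂x = +0.003721, ∂h/∂y = +0.003907 (det = 3225).
Flow = −∇h = (-0.003721 east, -0.003907 north), which points southwest.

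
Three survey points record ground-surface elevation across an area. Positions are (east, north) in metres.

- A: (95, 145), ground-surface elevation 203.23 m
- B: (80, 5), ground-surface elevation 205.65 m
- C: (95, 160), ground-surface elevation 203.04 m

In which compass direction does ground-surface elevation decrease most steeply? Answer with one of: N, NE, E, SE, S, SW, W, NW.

Three-point gradient (reference A): Δ to B = (-15, -140, +2.42), Δ to C = (0, 15, -0.19).
∂z/∂x = -0.04311, ∂z/∂y = -0.01267 (det = -225).
Steepest decrease is along −∇f = (+0.04311 E, +0.01267 N) → east.

E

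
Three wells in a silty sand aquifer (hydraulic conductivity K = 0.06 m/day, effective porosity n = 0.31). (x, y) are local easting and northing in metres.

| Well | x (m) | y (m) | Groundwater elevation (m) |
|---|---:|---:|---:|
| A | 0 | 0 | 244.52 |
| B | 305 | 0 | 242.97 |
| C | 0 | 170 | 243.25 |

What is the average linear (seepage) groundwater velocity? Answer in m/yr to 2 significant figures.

0.64 m/yr

∂h/∂x = (242.97 − 244.52) / (305 − 0) = -0.005082
∂h/∂y = (243.25 − 244.52) / (170 − 0) = -0.007471
|∇h| = √(-0.005082² + -0.007471²) = 0.009036
Seepage velocity v = K·i/n = 0.06 × 0.009036 / 0.31 = 0.001749 m/day = 0.6388 m/yr.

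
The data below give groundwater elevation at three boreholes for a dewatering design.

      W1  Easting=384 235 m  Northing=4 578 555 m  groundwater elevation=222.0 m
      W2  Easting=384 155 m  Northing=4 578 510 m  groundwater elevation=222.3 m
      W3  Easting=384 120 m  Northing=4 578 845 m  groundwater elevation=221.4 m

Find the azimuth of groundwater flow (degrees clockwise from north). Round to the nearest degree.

036°

Differences from W1: to W2 (Δx, Δy, Δh) = (-80, -45, +0.3); to W3 = (-115, 290, -0.6).
Solve a·Δx + b·Δy = Δh: det = (-80)·290 − (-115)·(-45) = -28375.
∂h/∂x = [(+0.3)·290 − (-0.6)·(-45)] / -28375 = -0.002115
∂h/∂y = [(-80)·(-0.6) − (-115)·(+0.3)] / -28375 = -0.002907
Flow direction (−∇h) has components (+0.002115 E, +0.002907 N).
Azimuth = atan2(E, N) = atan2(+0.002115, +0.002907) = 36.0° ≈ 036°.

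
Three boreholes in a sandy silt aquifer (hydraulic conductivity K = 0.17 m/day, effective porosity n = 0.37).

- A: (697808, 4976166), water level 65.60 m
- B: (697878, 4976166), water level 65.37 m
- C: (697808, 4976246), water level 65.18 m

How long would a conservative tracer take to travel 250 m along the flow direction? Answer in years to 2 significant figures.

∂h/∂x = (65.37 − 65.60) / (697878 − 697808) = -0.003286
∂h/∂y = (65.18 − 65.60) / (4976246 − 4976166) = -0.005250
|∇h| = √(-0.003286² + -0.005250²) = 0.006194
Seepage velocity v = K·i/n = 0.17 × 0.006194 / 0.37 = 0.002846 m/day.
t = 250 / 0.002846 = 8.784e+04 days = 240 years.

240 years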